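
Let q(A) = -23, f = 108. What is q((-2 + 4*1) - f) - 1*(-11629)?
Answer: 11606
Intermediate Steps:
q((-2 + 4*1) - f) - 1*(-11629) = -23 - 1*(-11629) = -23 + 11629 = 11606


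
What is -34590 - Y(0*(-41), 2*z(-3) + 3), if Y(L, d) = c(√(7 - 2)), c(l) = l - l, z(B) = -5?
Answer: -34590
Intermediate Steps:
c(l) = 0
Y(L, d) = 0
-34590 - Y(0*(-41), 2*z(-3) + 3) = -34590 - 1*0 = -34590 + 0 = -34590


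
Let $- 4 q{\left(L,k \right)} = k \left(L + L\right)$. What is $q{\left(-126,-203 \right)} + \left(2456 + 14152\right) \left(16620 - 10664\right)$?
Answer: $98904459$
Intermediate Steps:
$q{\left(L,k \right)} = - \frac{L k}{2}$ ($q{\left(L,k \right)} = - \frac{k \left(L + L\right)}{4} = - \frac{k 2 L}{4} = - \frac{2 L k}{4} = - \frac{L k}{2}$)
$q{\left(-126,-203 \right)} + \left(2456 + 14152\right) \left(16620 - 10664\right) = \left(- \frac{1}{2}\right) \left(-126\right) \left(-203\right) + \left(2456 + 14152\right) \left(16620 - 10664\right) = -12789 + 16608 \cdot 5956 = -12789 + 98917248 = 98904459$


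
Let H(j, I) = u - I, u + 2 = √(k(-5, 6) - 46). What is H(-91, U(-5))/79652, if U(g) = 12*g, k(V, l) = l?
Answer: 29/39826 + I*√10/39826 ≈ 0.00072817 + 7.9402e-5*I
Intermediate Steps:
u = -2 + 2*I*√10 (u = -2 + √(6 - 46) = -2 + √(-40) = -2 + 2*I*√10 ≈ -2.0 + 6.3246*I)
H(j, I) = -2 - I + 2*I*√10 (H(j, I) = (-2 + 2*I*√10) - I = -2 - I + 2*I*√10)
H(-91, U(-5))/79652 = (-2 - 12*(-5) + 2*I*√10)/79652 = (-2 - 1*(-60) + 2*I*√10)*(1/79652) = (-2 + 60 + 2*I*√10)*(1/79652) = (58 + 2*I*√10)*(1/79652) = 29/39826 + I*√10/39826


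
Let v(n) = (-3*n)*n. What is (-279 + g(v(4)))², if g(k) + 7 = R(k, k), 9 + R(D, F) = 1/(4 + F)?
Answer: 168506361/1936 ≈ 87038.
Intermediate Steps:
v(n) = -3*n²
R(D, F) = -9 + 1/(4 + F)
g(k) = -7 + (-35 - 9*k)/(4 + k)
(-279 + g(v(4)))² = (-279 + (-63 - (-48)*4²)/(4 - 3*4²))² = (-279 + (-63 - (-48)*16)/(4 - 3*16))² = (-279 + (-63 - 16*(-48))/(4 - 48))² = (-279 + (-63 + 768)/(-44))² = (-279 - 1/44*705)² = (-279 - 705/44)² = (-12981/44)² = 168506361/1936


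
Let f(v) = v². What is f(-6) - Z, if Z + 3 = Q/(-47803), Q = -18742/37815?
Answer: 70499128613/1807670445 ≈ 39.000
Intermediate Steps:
Q = -18742/37815 (Q = -18742*1/37815 = -18742/37815 ≈ -0.49562)
Z = -5422992593/1807670445 (Z = -3 - 18742/37815/(-47803) = -3 - 18742/37815*(-1/47803) = -3 + 18742/1807670445 = -5422992593/1807670445 ≈ -3.0000)
f(-6) - Z = (-6)² - 1*(-5422992593/1807670445) = 36 + 5422992593/1807670445 = 70499128613/1807670445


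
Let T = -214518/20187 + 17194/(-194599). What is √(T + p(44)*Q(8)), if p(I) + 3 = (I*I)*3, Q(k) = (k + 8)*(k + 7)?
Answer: 2*√597217326968121406254570/1309456671 ≈ 1180.3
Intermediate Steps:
Q(k) = (7 + k)*(8 + k) (Q(k) = (8 + k)*(7 + k) = (7 + k)*(8 + k))
p(I) = -3 + 3*I² (p(I) = -3 + (I*I)*3 = -3 + I²*3 = -3 + 3*I²)
T = -14030694520/1309456671 (T = -214518*1/20187 + 17194*(-1/194599) = -71506/6729 - 17194/194599 = -14030694520/1309456671 ≈ -10.715)
√(T + p(44)*Q(8)) = √(-14030694520/1309456671 + (-3 + 3*44²)*(56 + 8² + 15*8)) = √(-14030694520/1309456671 + (-3 + 3*1936)*(56 + 64 + 120)) = √(-14030694520/1309456671 + (-3 + 5808)*240) = √(-14030694520/1309456671 + 5805*240) = √(-14030694520/1309456671 + 1393200) = √(1824321003342680/1309456671) = 2*√597217326968121406254570/1309456671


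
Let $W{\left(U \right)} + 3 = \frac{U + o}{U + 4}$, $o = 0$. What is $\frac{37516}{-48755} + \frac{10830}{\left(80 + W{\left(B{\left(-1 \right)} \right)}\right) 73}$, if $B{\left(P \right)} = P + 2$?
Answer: $\frac{791478701}{686909195} \approx 1.1522$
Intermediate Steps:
$B{\left(P \right)} = 2 + P$
$W{\left(U \right)} = -3 + \frac{U}{4 + U}$ ($W{\left(U \right)} = -3 + \frac{U + 0}{U + 4} = -3 + \frac{U}{4 + U}$)
$\frac{37516}{-48755} + \frac{10830}{\left(80 + W{\left(B{\left(-1 \right)} \right)}\right) 73} = \frac{37516}{-48755} + \frac{10830}{\left(80 + \frac{2 \left(-6 - \left(2 - 1\right)\right)}{4 + \left(2 - 1\right)}\right) 73} = 37516 \left(- \frac{1}{48755}\right) + \frac{10830}{\left(80 + \frac{2 \left(-6 - 1\right)}{4 + 1}\right) 73} = - \frac{37516}{48755} + \frac{10830}{\left(80 + \frac{2 \left(-6 - 1\right)}{5}\right) 73} = - \frac{37516}{48755} + \frac{10830}{\left(80 + 2 \cdot \frac{1}{5} \left(-7\right)\right) 73} = - \frac{37516}{48755} + \frac{10830}{\left(80 - \frac{14}{5}\right) 73} = - \frac{37516}{48755} + \frac{10830}{\frac{386}{5} \cdot 73} = - \frac{37516}{48755} + \frac{10830}{\frac{28178}{5}} = - \frac{37516}{48755} + 10830 \cdot \frac{5}{28178} = - \frac{37516}{48755} + \frac{27075}{14089} = \frac{791478701}{686909195}$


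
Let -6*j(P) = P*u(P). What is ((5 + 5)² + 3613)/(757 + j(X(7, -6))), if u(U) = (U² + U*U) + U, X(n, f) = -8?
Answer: 3713/917 ≈ 4.0491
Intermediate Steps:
u(U) = U + 2*U² (u(U) = (U² + U²) + U = 2*U² + U = U + 2*U²)
j(P) = -P²*(1 + 2*P)/6 (j(P) = -P*P*(1 + 2*P)/6 = -P²*(1 + 2*P)/6)
((5 + 5)² + 3613)/(757 + j(X(7, -6))) = ((5 + 5)² + 3613)/(757 + (⅙)*(-8)²*(-1 - 2*(-8))) = (10² + 3613)/(757 + (⅙)*64*(-1 + 16)) = (100 + 3613)/(757 + (⅙)*64*15) = 3713/(757 + 160) = 3713/917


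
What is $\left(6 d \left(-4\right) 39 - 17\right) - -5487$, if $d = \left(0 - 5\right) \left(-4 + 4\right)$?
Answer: $5470$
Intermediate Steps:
$d = 0$ ($d = \left(-5\right) 0 = 0$)
$\left(6 d \left(-4\right) 39 - 17\right) - -5487 = \left(6 \cdot 0 \left(-4\right) 39 - 17\right) - -5487 = \left(0 \left(-4\right) 39 - 17\right) + 5487 = \left(0 \cdot 39 - 17\right) + 5487 = \left(0 - 17\right) + 5487 = -17 + 5487 = 5470$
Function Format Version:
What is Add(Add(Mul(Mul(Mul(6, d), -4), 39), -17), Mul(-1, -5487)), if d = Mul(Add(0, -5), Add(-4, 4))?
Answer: 5470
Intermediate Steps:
d = 0 (d = Mul(-5, 0) = 0)
Add(Add(Mul(Mul(Mul(6, d), -4), 39), -17), Mul(-1, -5487)) = Add(Add(Mul(Mul(Mul(6, 0), -4), 39), -17), Mul(-1, -5487)) = Add(Add(Mul(Mul(0, -4), 39), -17), 5487) = Add(Add(Mul(0, 39), -17), 5487) = Add(Add(0, -17), 5487) = Add(-17, 5487) = 5470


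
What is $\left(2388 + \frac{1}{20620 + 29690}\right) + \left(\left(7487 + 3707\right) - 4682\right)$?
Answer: $\frac{447759001}{50310} \approx 8900.0$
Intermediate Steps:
$\left(2388 + \frac{1}{20620 + 29690}\right) + \left(\left(7487 + 3707\right) - 4682\right) = \left(2388 + \frac{1}{50310}\right) + \left(11194 - 4682\right) = \left(2388 + \frac{1}{50310}\right) + 6512 = \frac{120140281}{50310} + 6512 = \frac{447759001}{50310}$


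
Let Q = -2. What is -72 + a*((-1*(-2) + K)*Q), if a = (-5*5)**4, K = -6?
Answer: 3124928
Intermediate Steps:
a = 390625 (a = (-25)**4 = 390625)
-72 + a*((-1*(-2) + K)*Q) = -72 + 390625*((-1*(-2) - 6)*(-2)) = -72 + 390625*((2 - 6)*(-2)) = -72 + 390625*(-4*(-2)) = -72 + 390625*8 = -72 + 3125000 = 3124928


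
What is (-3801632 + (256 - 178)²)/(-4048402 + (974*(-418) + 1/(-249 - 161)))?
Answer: 1556174680/1826768941 ≈ 0.85187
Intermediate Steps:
(-3801632 + (256 - 178)²)/(-4048402 + (974*(-418) + 1/(-249 - 161))) = (-3801632 + 78²)/(-4048402 + (-407132 + 1/(-410))) = (-3801632 + 6084)/(-4048402 + (-407132 - 1/410)) = -3795548/(-4048402 - 166924121/410) = -3795548/(-1826768941/410) = -3795548*(-410/1826768941) = 1556174680/1826768941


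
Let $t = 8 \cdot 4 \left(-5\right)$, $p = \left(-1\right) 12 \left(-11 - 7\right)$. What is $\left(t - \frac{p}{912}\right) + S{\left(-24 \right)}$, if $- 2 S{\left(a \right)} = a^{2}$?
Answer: $- \frac{17033}{38} \approx -448.24$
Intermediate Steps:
$S{\left(a \right)} = - \frac{a^{2}}{2}$
$p = 216$ ($p = \left(-12\right) \left(-18\right) = 216$)
$t = -160$ ($t = 8 \left(-20\right) = -160$)
$\left(t - \frac{p}{912}\right) + S{\left(-24 \right)} = \left(-160 - \frac{216}{912}\right) - \frac{\left(-24\right)^{2}}{2} = \left(-160 - 216 \cdot \frac{1}{912}\right) - 288 = \left(-160 - \frac{9}{38}\right) - 288 = - \frac{6089}{38} - 288 = - \frac{17033}{38}$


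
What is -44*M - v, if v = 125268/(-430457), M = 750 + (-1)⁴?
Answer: -14223895840/430457 ≈ -33044.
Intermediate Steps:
M = 751 (M = 750 + 1 = 751)
v = -125268/430457 (v = 125268*(-1/430457) = -125268/430457 ≈ -0.29101)
-44*M - v = -44*751 - 1*(-125268/430457) = -33044 + 125268/430457 = -14223895840/430457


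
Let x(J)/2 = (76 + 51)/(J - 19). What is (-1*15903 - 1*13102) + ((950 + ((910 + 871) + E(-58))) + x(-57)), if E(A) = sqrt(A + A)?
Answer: -998539/38 + 2*I*sqrt(29) ≈ -26277.0 + 10.77*I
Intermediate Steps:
E(A) = sqrt(2)*sqrt(A) (E(A) = sqrt(2*A) = sqrt(2)*sqrt(A))
x(J) = 254/(-19 + J) (x(J) = 2*((76 + 51)/(J - 19)) = 2*(127/(-19 + J)) = 254/(-19 + J))
(-1*15903 - 1*13102) + ((950 + ((910 + 871) + E(-58))) + x(-57)) = (-1*15903 - 1*13102) + ((950 + ((910 + 871) + sqrt(2)*sqrt(-58))) + 254/(-19 - 57)) = (-15903 - 13102) + ((950 + (1781 + sqrt(2)*(I*sqrt(58)))) + 254/(-76)) = -29005 + ((950 + (1781 + 2*I*sqrt(29))) + 254*(-1/76)) = -29005 + ((2731 + 2*I*sqrt(29)) - 127/38) = -29005 + (103651/38 + 2*I*sqrt(29)) = -998539/38 + 2*I*sqrt(29)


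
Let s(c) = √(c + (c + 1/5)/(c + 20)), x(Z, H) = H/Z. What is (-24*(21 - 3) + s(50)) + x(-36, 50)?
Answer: -7801/18 + √248514/70 ≈ -426.27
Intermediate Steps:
s(c) = √(c + (⅕ + c)/(20 + c)) (s(c) = √(c + (c + ⅕)/(20 + c)) = √(c + (⅕ + c)/(20 + c)))
(-24*(21 - 3) + s(50)) + x(-36, 50) = (-24*(21 - 3) + √(50 + 1/(100 + 5*50) + 50/(20 + 50))) + 50/(-36) = (-24*18 + √(50 + 1/(100 + 250) + 50/70)) + 50*(-1/36) = (-432 + √(50 + 1/350 + 50*(1/70))) - 25/18 = (-432 + √(50 + 1/350 + 5/7)) - 25/18 = (-432 + √(17751/350)) - 25/18 = (-432 + √248514/70) - 25/18 = -7801/18 + √248514/70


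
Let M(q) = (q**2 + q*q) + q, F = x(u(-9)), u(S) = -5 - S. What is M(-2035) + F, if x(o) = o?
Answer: 8280419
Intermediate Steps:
F = 4 (F = -5 - 1*(-9) = -5 + 9 = 4)
M(q) = q + 2*q**2 (M(q) = (q**2 + q**2) + q = 2*q**2 + q = q + 2*q**2)
M(-2035) + F = -2035*(1 + 2*(-2035)) + 4 = -2035*(1 - 4070) + 4 = -2035*(-4069) + 4 = 8280415 + 4 = 8280419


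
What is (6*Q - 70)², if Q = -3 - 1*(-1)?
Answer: 6724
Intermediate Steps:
Q = -2 (Q = -3 + 1 = -2)
(6*Q - 70)² = (6*(-2) - 70)² = (-12 - 70)² = (-82)² = 6724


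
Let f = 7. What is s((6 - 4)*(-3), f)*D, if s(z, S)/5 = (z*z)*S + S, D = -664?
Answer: -859880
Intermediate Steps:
s(z, S) = 5*S + 5*S*z² (s(z, S) = 5*((z*z)*S + S) = 5*(z²*S + S) = 5*(S*z² + S) = 5*(S + S*z²) = 5*S + 5*S*z²)
s((6 - 4)*(-3), f)*D = (5*7*(1 + ((6 - 4)*(-3))²))*(-664) = (5*7*(1 + (2*(-3))²))*(-664) = (5*7*(1 + (-6)²))*(-664) = (5*7*(1 + 36))*(-664) = (5*7*37)*(-664) = 1295*(-664) = -859880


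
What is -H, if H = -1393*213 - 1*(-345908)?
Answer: -49199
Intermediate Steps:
H = 49199 (H = -296709 + 345908 = 49199)
-H = -1*49199 = -49199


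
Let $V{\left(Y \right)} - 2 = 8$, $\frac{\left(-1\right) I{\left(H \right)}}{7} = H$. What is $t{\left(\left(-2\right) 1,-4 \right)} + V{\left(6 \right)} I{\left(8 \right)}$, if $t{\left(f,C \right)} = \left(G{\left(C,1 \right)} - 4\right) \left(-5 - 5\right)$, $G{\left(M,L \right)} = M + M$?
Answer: $-440$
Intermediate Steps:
$I{\left(H \right)} = - 7 H$
$V{\left(Y \right)} = 10$ ($V{\left(Y \right)} = 2 + 8 = 10$)
$G{\left(M,L \right)} = 2 M$
$t{\left(f,C \right)} = 40 - 20 C$ ($t{\left(f,C \right)} = \left(2 C - 4\right) \left(-5 - 5\right) = \left(-4 + 2 C\right) \left(-10\right) = 40 - 20 C$)
$t{\left(\left(-2\right) 1,-4 \right)} + V{\left(6 \right)} I{\left(8 \right)} = \left(40 - -80\right) + 10 \left(\left(-7\right) 8\right) = \left(40 + 80\right) + 10 \left(-56\right) = 120 - 560 = -440$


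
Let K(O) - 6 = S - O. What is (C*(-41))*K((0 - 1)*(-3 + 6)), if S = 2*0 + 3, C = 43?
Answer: -21156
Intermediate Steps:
S = 3 (S = 0 + 3 = 3)
K(O) = 9 - O (K(O) = 6 + (3 - O) = 9 - O)
(C*(-41))*K((0 - 1)*(-3 + 6)) = (43*(-41))*(9 - (0 - 1)*(-3 + 6)) = -1763*(9 - (-1)*3) = -1763*(9 - 1*(-3)) = -1763*(9 + 3) = -1763*12 = -21156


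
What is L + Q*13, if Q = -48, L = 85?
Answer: -539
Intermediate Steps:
L + Q*13 = 85 - 48*13 = 85 - 624 = -539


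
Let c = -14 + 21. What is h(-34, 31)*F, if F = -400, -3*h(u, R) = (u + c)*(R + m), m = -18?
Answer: -46800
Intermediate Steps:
c = 7
h(u, R) = -(-18 + R)*(7 + u)/3 (h(u, R) = -(u + 7)*(R - 18)/3 = -(7 + u)*(-18 + R)/3 = -(-18 + R)*(7 + u)/3)
h(-34, 31)*F = (42 + 6*(-34) - 7/3*31 - 1/3*31*(-34))*(-400) = (42 - 204 - 217/3 + 1054/3)*(-400) = 117*(-400) = -46800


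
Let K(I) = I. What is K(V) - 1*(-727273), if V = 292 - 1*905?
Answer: 726660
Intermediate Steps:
V = -613 (V = 292 - 905 = -613)
K(V) - 1*(-727273) = -613 - 1*(-727273) = -613 + 727273 = 726660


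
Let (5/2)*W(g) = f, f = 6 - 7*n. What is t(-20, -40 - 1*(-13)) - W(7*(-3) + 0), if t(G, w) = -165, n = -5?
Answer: -907/5 ≈ -181.40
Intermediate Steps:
f = 41 (f = 6 - 7*(-5) = 6 + 35 = 41)
W(g) = 82/5 (W(g) = (⅖)*41 = 82/5)
t(-20, -40 - 1*(-13)) - W(7*(-3) + 0) = -165 - 1*82/5 = -165 - 82/5 = -907/5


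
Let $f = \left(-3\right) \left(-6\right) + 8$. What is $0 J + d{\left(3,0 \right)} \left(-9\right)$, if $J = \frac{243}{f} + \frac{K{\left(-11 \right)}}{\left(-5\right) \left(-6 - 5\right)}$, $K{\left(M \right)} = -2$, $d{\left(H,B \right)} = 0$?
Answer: $0$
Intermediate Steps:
$f = 26$ ($f = 18 + 8 = 26$)
$J = \frac{13313}{1430}$ ($J = \frac{243}{26} - \frac{2}{\left(-5\right) \left(-6 - 5\right)} = 243 \cdot \frac{1}{26} - \frac{2}{\left(-5\right) \left(-11\right)} = \frac{243}{26} - \frac{2}{55} = \frac{13313}{1430} \approx 9.3098$)
$0 J + d{\left(3,0 \right)} \left(-9\right) = 0 \cdot \frac{13313}{1430} + 0 \left(-9\right) = 0 + 0 = 0$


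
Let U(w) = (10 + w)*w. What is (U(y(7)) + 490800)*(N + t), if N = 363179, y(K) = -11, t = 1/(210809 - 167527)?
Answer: 7715113805741469/43282 ≈ 1.7825e+11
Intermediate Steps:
t = 1/43282 ≈ 2.3104e-5
U(w) = w*(10 + w)
(U(y(7)) + 490800)*(N + t) = (-11*(10 - 11) + 490800)*(363179 + 1/43282) = (-11*(-1) + 490800)*(15719113479/43282) = (11 + 490800)*(15719113479/43282) = 490811*(15719113479/43282) = 7715113805741469/43282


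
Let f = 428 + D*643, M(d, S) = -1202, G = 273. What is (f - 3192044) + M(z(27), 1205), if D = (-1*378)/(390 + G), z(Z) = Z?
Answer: -705693796/221 ≈ -3.1932e+6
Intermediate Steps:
D = -126/221 (D = (-1*378)/(390 + 273) = -378/663 = -378*1/663 = -126/221 ≈ -0.57014)
f = 13570/221 (f = 428 - 126/221*643 = 428 - 81018/221 = 13570/221 ≈ 61.403)
(f - 3192044) + M(z(27), 1205) = (13570/221 - 3192044) - 1202 = -705428154/221 - 1202 = -705693796/221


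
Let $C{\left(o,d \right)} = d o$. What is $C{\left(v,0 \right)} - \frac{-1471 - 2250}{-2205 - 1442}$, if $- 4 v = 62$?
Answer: $- \frac{3721}{3647} \approx -1.0203$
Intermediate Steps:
$v = - \frac{31}{2}$ ($v = \left(- \frac{1}{4}\right) 62 = - \frac{31}{2} \approx -15.5$)
$C{\left(v,0 \right)} - \frac{-1471 - 2250}{-2205 - 1442} = 0 \left(- \frac{31}{2}\right) - \frac{-1471 - 2250}{-2205 - 1442} = 0 - - \frac{3721}{-3647} = 0 - \left(-3721\right) \left(- \frac{1}{3647}\right) = 0 - \frac{3721}{3647} = - \frac{3721}{3647}$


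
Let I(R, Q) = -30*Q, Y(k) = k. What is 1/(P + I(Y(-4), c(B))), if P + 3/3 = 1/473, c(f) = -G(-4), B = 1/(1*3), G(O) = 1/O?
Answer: -946/8039 ≈ -0.11768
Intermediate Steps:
B = ⅓ (B = 1/3 = ⅓ ≈ 0.33333)
c(f) = ¼ (c(f) = -1/(-4) = -1*(-¼) = ¼)
P = -472/473 (P = -1 + 1/473 = -472/473 ≈ -0.99789)
1/(P + I(Y(-4), c(B))) = 1/(-472/473 - 30*¼) = 1/(-472/473 - 15/2) = 1/(-8039/946) = -946/8039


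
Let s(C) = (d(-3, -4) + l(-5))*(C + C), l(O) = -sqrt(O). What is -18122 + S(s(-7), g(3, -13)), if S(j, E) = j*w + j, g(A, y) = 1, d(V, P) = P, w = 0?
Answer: -18066 + 14*I*sqrt(5) ≈ -18066.0 + 31.305*I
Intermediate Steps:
s(C) = 2*C*(-4 - I*sqrt(5)) (s(C) = (-4 - sqrt(-5))*(C + C) = (-4 - I*sqrt(5))*(2*C) = 2*C*(-4 - I*sqrt(5)))
S(j, E) = j (S(j, E) = j*0 + j = 0 + j = j)
-18122 + S(s(-7), g(3, -13)) = -18122 - 2*(-7)*(4 + I*sqrt(5)) = -18122 + (56 + 14*I*sqrt(5)) = -18066 + 14*I*sqrt(5)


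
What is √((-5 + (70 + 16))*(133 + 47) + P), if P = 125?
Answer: √14705 ≈ 121.26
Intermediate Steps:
√((-5 + (70 + 16))*(133 + 47) + P) = √((-5 + (70 + 16))*(133 + 47) + 125) = √((-5 + 86)*180 + 125) = √(81*180 + 125) = √(14580 + 125) = √14705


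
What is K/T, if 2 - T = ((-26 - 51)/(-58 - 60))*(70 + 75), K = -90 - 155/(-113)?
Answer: 1181770/1234977 ≈ 0.95692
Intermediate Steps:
K = -10015/113 (K = -90 - 1/113*(-155) = -90 + 155/113 = -10015/113 ≈ -88.628)
T = -10929/118 (T = 2 - (-26 - 51)/(-58 - 60)*(70 + 75) = 2 - (-77/(-118))*145 = 2 - (-77*(-1/118))*145 = 2 - 77*145/118 = 2 - 1*11165/118 = 2 - 11165/118 = -10929/118 ≈ -92.619)
K/T = -10015/(113*(-10929/118)) = -10015/113*(-118/10929) = 1181770/1234977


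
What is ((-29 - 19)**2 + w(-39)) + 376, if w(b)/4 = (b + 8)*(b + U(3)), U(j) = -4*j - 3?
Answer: 9376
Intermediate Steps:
U(j) = -3 - 4*j
w(b) = 4*(-15 + b)*(8 + b) (w(b) = 4*((b + 8)*(b + (-3 - 4*3))) = 4*((8 + b)*(b + (-3 - 12))) = 4*((8 + b)*(b - 15)) = 4*((8 + b)*(-15 + b)) = 4*((-15 + b)*(8 + b)) = 4*(-15 + b)*(8 + b))
((-29 - 19)**2 + w(-39)) + 376 = ((-29 - 19)**2 + (-480 - 28*(-39) + 4*(-39)**2)) + 376 = ((-48)**2 + (-480 + 1092 + 4*1521)) + 376 = (2304 + (-480 + 1092 + 6084)) + 376 = (2304 + 6696) + 376 = 9000 + 376 = 9376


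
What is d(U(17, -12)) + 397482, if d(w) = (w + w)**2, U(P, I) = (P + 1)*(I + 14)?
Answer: 402666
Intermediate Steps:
U(P, I) = (1 + P)*(14 + I)
d(w) = 4*w**2 (d(w) = (2*w)**2 = 4*w**2)
d(U(17, -12)) + 397482 = 4*(14 - 12 + 14*17 - 12*17)**2 + 397482 = 4*(14 - 12 + 238 - 204)**2 + 397482 = 4*36**2 + 397482 = 4*1296 + 397482 = 5184 + 397482 = 402666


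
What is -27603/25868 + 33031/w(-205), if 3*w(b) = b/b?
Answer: 2563310121/25868 ≈ 99092.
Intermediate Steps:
w(b) = ⅓ (w(b) = (b/b)/3 = (⅓)*1 = ⅓)
-27603/25868 + 33031/w(-205) = -27603/25868 + 33031/(⅓) = -27603*1/25868 + 33031*3 = -27603/25868 + 99093 = 2563310121/25868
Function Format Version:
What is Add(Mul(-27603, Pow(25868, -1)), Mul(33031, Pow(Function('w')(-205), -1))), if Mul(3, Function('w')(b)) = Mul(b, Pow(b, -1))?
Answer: Rational(2563310121, 25868) ≈ 99092.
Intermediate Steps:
Function('w')(b) = Rational(1, 3) (Function('w')(b) = Mul(Rational(1, 3), Mul(b, Pow(b, -1))) = Mul(Rational(1, 3), 1) = Rational(1, 3))
Add(Mul(-27603, Pow(25868, -1)), Mul(33031, Pow(Function('w')(-205), -1))) = Add(Mul(-27603, Pow(25868, -1)), Mul(33031, Pow(Rational(1, 3), -1))) = Add(Mul(-27603, Rational(1, 25868)), Mul(33031, 3)) = Add(Rational(-27603, 25868), 99093) = Rational(2563310121, 25868)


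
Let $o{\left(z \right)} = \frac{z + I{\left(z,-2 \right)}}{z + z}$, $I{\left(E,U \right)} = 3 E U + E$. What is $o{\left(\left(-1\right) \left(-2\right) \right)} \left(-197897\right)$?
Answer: $395794$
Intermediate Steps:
$I{\left(E,U \right)} = E + 3 E U$ ($I{\left(E,U \right)} = 3 E U + E = E + 3 E U$)
$o{\left(z \right)} = -2$ ($o{\left(z \right)} = \frac{z + z \left(1 + 3 \left(-2\right)\right)}{z + z} = \frac{z + z \left(1 - 6\right)}{2 z} = \left(z + z \left(-5\right)\right) \frac{1}{2 z} = \left(z - 5 z\right) \frac{1}{2 z} = - 4 z \frac{1}{2 z} = -2$)
$o{\left(\left(-1\right) \left(-2\right) \right)} \left(-197897\right) = \left(-2\right) \left(-197897\right) = 395794$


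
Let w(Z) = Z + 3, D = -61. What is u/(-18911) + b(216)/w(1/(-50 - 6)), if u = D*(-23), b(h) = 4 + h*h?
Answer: 49413452259/3158137 ≈ 15646.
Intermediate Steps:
w(Z) = 3 + Z
b(h) = 4 + h²
u = 1403 (u = -61*(-23) = 1403)
u/(-18911) + b(216)/w(1/(-50 - 6)) = 1403/(-18911) + (4 + 216²)/(3 + 1/(-50 - 6)) = 1403*(-1/18911) + (4 + 46656)/(3 + 1/(-56)) = -1403/18911 + 46660/(3 - 1/56) = -1403/18911 + 46660/(167/56) = -1403/18911 + 46660*(56/167) = -1403/18911 + 2612960/167 = 49413452259/3158137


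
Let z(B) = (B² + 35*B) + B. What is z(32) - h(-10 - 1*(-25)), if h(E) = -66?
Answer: 2242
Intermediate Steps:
z(B) = B² + 36*B
z(32) - h(-10 - 1*(-25)) = 32*(36 + 32) - 1*(-66) = 32*68 + 66 = 2176 + 66 = 2242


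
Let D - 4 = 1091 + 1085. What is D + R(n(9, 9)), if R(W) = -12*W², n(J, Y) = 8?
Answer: 1412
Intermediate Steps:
D = 2180 (D = 4 + (1091 + 1085) = 4 + 2176 = 2180)
D + R(n(9, 9)) = 2180 - 12*8² = 2180 - 12*64 = 2180 - 768 = 1412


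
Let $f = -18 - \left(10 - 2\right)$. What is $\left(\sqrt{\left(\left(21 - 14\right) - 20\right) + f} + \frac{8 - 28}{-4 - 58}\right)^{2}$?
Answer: $- \frac{37379}{961} + \frac{20 i \sqrt{39}}{31} \approx -38.896 + 4.029 i$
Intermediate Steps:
$f = -26$ ($f = -18 - \left(10 - 2\right) = -18 - 8 = -26$)
$\left(\sqrt{\left(\left(21 - 14\right) - 20\right) + f} + \frac{8 - 28}{-4 - 58}\right)^{2} = \left(\sqrt{\left(\left(21 - 14\right) - 20\right) - 26} + \frac{8 - 28}{-4 - 58}\right)^{2} = \left(\sqrt{\left(7 - 20\right) - 26} - \frac{20}{-62}\right)^{2} = \left(\sqrt{-13 - 26} - - \frac{10}{31}\right)^{2} = \left(\sqrt{-39} + \frac{10}{31}\right)^{2} = \left(i \sqrt{39} + \frac{10}{31}\right)^{2} = \left(\frac{10}{31} + i \sqrt{39}\right)^{2}$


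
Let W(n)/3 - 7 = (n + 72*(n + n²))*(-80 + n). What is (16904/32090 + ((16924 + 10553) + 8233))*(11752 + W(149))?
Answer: 190885045417700432/16045 ≈ 1.1897e+13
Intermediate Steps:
W(n) = 21 + 3*(-80 + n)*(72*n² + 73*n) (W(n) = 21 + 3*((n + 72*(n + n²))*(-80 + n)) = 21 + 3*((n + (72*n + 72*n²))*(-80 + n)) = 21 + 3*((72*n² + 73*n)*(-80 + n)) = 21 + 3*((-80 + n)*(72*n² + 73*n)) = 21 + 3*(-80 + n)*(72*n² + 73*n))
(16904/32090 + ((16924 + 10553) + 8233))*(11752 + W(149)) = (16904/32090 + ((16924 + 10553) + 8233))*(11752 + (21 - 17520*149 - 17061*149² + 216*149³)) = (16904*(1/32090) + (27477 + 8233))*(11752 + (21 - 2610480 - 17061*22201 + 216*3307949)) = (8452/16045 + 35710)*(11752 + (21 - 2610480 - 378771261 + 714516984)) = 572975402*(11752 + 333135264)/16045 = (572975402/16045)*333147016 = 190885045417700432/16045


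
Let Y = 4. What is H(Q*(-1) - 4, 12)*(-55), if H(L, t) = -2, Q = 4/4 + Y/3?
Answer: 110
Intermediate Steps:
Q = 7/3 (Q = 4/4 + 4/3 = 4*(1/4) + 4*(1/3) = 1 + 4/3 = 7/3 ≈ 2.3333)
H(Q*(-1) - 4, 12)*(-55) = -2*(-55) = 110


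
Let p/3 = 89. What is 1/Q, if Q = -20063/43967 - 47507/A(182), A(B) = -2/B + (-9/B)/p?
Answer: 7958027/33833411245859 ≈ 2.3521e-7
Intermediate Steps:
p = 267 (p = 3*89 = 267)
A(B) = -181/(89*B) (A(B) = -2/B - 9/B/267 = -2/B - 9/B*(1/267) = -2/B - 3/(89*B) = -181/(89*B))
Q = 33833411245859/7958027 (Q = -20063/43967 - 47507/((-181/89/182)) = -20063*1/43967 - 47507/((-181/89*1/182)) = -20063/43967 - 47507/(-181/16198) = -20063/43967 - 47507*(-16198/181) = -20063/43967 + 769518386/181 = 33833411245859/7958027 ≈ 4.2515e+6)
1/Q = 1/(33833411245859/7958027) = 7958027/33833411245859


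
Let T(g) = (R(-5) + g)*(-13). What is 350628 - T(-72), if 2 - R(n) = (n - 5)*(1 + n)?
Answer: 349198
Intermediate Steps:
R(n) = 2 - (1 + n)*(-5 + n) (R(n) = 2 - (n - 5)*(1 + n) = 2 - (-5 + n)*(1 + n) = 2 - (1 + n)*(-5 + n))
T(g) = 494 - 13*g (T(g) = ((7 - 1*(-5)² + 4*(-5)) + g)*(-13) = ((7 - 1*25 - 20) + g)*(-13) = ((7 - 25 - 20) + g)*(-13) = (-38 + g)*(-13) = 494 - 13*g)
350628 - T(-72) = 350628 - (494 - 13*(-72)) = 350628 - (494 + 936) = 350628 - 1*1430 = 350628 - 1430 = 349198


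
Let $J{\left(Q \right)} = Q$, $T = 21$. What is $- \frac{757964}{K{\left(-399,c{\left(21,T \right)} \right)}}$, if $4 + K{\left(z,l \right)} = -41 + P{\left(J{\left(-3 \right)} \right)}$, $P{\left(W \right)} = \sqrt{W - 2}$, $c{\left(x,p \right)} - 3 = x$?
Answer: $\frac{3410838}{203} + \frac{378982 i \sqrt{5}}{1015} \approx 16802.0 + 834.91 i$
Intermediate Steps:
$c{\left(x,p \right)} = 3 + x$
$P{\left(W \right)} = \sqrt{-2 + W}$
$K{\left(z,l \right)} = -45 + i \sqrt{5}$ ($K{\left(z,l \right)} = -4 - \left(41 - \sqrt{-2 - 3}\right) = -4 - \left(41 - \sqrt{-5}\right) = -4 - \left(41 - i \sqrt{5}\right) = -45 + i \sqrt{5}$)
$- \frac{757964}{K{\left(-399,c{\left(21,T \right)} \right)}} = - \frac{757964}{-45 + i \sqrt{5}}$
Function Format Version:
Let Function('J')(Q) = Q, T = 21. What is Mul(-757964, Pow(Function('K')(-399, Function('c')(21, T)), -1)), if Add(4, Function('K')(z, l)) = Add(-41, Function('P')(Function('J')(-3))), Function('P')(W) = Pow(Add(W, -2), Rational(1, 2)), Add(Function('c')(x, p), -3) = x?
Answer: Add(Rational(3410838, 203), Mul(Rational(378982, 1015), I, Pow(5, Rational(1, 2)))) ≈ Add(16802., Mul(834.91, I))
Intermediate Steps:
Function('c')(x, p) = Add(3, x)
Function('P')(W) = Pow(Add(-2, W), Rational(1, 2))
Function('K')(z, l) = Add(-45, Mul(I, Pow(5, Rational(1, 2)))) (Function('K')(z, l) = Add(-4, Add(-41, Pow(Add(-2, -3), Rational(1, 2)))) = Add(-4, Add(-41, Pow(-5, Rational(1, 2)))) = Add(-4, Add(-41, Mul(I, Pow(5, Rational(1, 2))))) = Add(-45, Mul(I, Pow(5, Rational(1, 2)))))
Mul(-757964, Pow(Function('K')(-399, Function('c')(21, T)), -1)) = Mul(-757964, Pow(Add(-45, Mul(I, Pow(5, Rational(1, 2)))), -1))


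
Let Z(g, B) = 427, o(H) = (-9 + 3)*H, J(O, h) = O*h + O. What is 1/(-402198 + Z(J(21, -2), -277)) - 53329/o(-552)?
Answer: -21426048971/1330665552 ≈ -16.102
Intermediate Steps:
J(O, h) = O + O*h
o(H) = -6*H
1/(-402198 + Z(J(21, -2), -277)) - 53329/o(-552) = 1/(-402198 + 427) - 53329/((-6*(-552))) = 1/(-401771) - 53329/3312 = -1/401771 - 53329*1/3312 = -1/401771 - 53329/3312 = -21426048971/1330665552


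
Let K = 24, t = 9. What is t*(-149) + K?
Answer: -1317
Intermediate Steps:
t*(-149) + K = 9*(-149) + 24 = -1341 + 24 = -1317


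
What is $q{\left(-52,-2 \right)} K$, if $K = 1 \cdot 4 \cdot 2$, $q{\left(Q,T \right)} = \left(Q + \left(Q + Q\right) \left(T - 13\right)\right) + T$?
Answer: $12048$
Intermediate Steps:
$q{\left(Q,T \right)} = Q + T + 2 Q \left(-13 + T\right)$ ($q{\left(Q,T \right)} = \left(Q + 2 Q \left(-13 + T\right)\right) + T = Q + T + 2 Q \left(-13 + T\right)$)
$K = 8$ ($K = 4 \cdot 2 = 8$)
$q{\left(-52,-2 \right)} K = \left(-2 - -1300 + 2 \left(-52\right) \left(-2\right)\right) 8 = \left(-2 + 1300 + 208\right) 8 = 1506 \cdot 8 = 12048$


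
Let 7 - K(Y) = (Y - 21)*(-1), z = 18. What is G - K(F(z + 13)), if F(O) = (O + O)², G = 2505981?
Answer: 2502151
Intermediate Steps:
F(O) = 4*O² (F(O) = (2*O)² = 4*O²)
K(Y) = -14 + Y (K(Y) = 7 - (Y - 21)*(-1) = 7 - (-21 + Y)*(-1) = 7 - (21 - Y) = 7 + (-21 + Y) = -14 + Y)
G - K(F(z + 13)) = 2505981 - (-14 + 4*(18 + 13)²) = 2505981 - (-14 + 4*31²) = 2505981 - (-14 + 4*961) = 2505981 - (-14 + 3844) = 2505981 - 1*3830 = 2505981 - 3830 = 2502151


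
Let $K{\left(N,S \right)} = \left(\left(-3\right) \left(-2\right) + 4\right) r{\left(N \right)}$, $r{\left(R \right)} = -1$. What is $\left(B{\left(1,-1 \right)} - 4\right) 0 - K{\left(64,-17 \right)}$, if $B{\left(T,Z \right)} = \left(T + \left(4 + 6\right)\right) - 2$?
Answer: $10$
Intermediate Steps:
$B{\left(T,Z \right)} = 8 + T$ ($B{\left(T,Z \right)} = \left(T + 10\right) - 2 = \left(10 + T\right) - 2 = 8 + T$)
$K{\left(N,S \right)} = -10$ ($K{\left(N,S \right)} = \left(\left(-3\right) \left(-2\right) + 4\right) \left(-1\right) = \left(6 + 4\right) \left(-1\right) = 10 \left(-1\right) = -10$)
$\left(B{\left(1,-1 \right)} - 4\right) 0 - K{\left(64,-17 \right)} = \left(\left(8 + 1\right) - 4\right) 0 - -10 = \left(9 - 4\right) 0 + 10 = 5 \cdot 0 + 10 = 0 + 10 = 10$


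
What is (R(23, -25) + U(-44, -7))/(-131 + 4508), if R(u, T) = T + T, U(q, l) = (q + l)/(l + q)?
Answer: -49/4377 ≈ -0.011195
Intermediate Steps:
U(q, l) = 1 (U(q, l) = (l + q)/(l + q) = 1)
R(u, T) = 2*T
(R(23, -25) + U(-44, -7))/(-131 + 4508) = (2*(-25) + 1)/(-131 + 4508) = (-50 + 1)/4377 = -49*1/4377 = -49/4377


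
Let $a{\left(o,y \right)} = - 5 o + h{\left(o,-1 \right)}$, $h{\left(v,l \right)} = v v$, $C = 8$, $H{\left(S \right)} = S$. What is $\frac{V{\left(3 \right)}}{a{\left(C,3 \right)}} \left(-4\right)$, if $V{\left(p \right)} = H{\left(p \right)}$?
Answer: $- \frac{1}{2} \approx -0.5$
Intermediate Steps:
$V{\left(p \right)} = p$
$h{\left(v,l \right)} = v^{2}$
$a{\left(o,y \right)} = o^{2} - 5 o$ ($a{\left(o,y \right)} = - 5 o + o^{2} = o^{2} - 5 o$)
$\frac{V{\left(3 \right)}}{a{\left(C,3 \right)}} \left(-4\right) = \frac{3}{8 \left(-5 + 8\right)} \left(-4\right) = \frac{3}{8 \cdot 3} \left(-4\right) = \frac{3}{24} \left(-4\right) = 3 \cdot \frac{1}{24} \left(-4\right) = \frac{1}{8} \left(-4\right) = - \frac{1}{2}$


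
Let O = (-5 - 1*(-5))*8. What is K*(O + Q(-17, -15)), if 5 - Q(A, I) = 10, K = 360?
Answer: -1800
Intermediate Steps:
Q(A, I) = -5 (Q(A, I) = 5 - 1*10 = 5 - 10 = -5)
O = 0 (O = (-5 + 5)*8 = 0*8 = 0)
K*(O + Q(-17, -15)) = 360*(0 - 5) = 360*(-5) = -1800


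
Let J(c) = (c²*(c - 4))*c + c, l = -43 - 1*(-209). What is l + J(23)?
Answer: 231362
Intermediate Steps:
l = 166 (l = -43 + 209 = 166)
J(c) = c + c³*(-4 + c) (J(c) = (c²*(-4 + c))*c + c = c³*(-4 + c) + c = c + c³*(-4 + c))
l + J(23) = 166 + (23 + 23⁴ - 4*23³) = 166 + (23 + 279841 - 4*12167) = 166 + (23 + 279841 - 48668) = 166 + 231196 = 231362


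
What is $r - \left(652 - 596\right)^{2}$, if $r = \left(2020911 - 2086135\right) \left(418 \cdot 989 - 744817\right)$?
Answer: $21616208824$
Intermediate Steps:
$r = 21616211960$ ($r = - 65224 \left(413402 - 744817\right) = \left(-65224\right) \left(-331415\right) = 21616211960$)
$r - \left(652 - 596\right)^{2} = 21616211960 - \left(652 - 596\right)^{2} = 21616211960 - 56^{2} = 21616211960 - 3136 = 21616208824$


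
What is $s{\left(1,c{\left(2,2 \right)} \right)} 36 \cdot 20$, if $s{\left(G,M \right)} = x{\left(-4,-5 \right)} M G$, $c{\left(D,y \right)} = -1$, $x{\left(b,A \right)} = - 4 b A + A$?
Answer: $61200$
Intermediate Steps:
$x{\left(b,A \right)} = A - 4 A b$ ($x{\left(b,A \right)} = - 4 A b + A = A - 4 A b$)
$s{\left(G,M \right)} = - 85 G M$ ($s{\left(G,M \right)} = - 5 \left(1 - -16\right) M G = - 5 \left(1 + 16\right) M G = \left(-5\right) 17 M G = - 85 M G = - 85 G M$)
$s{\left(1,c{\left(2,2 \right)} \right)} 36 \cdot 20 = \left(-85\right) 1 \left(-1\right) 36 \cdot 20 = 85 \cdot 36 \cdot 20 = 3060 \cdot 20 = 61200$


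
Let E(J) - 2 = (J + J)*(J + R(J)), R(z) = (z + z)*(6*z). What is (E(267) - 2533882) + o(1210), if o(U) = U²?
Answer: 455892710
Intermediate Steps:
R(z) = 12*z² (R(z) = (2*z)*(6*z) = 12*z²)
E(J) = 2 + 2*J*(J + 12*J²) (E(J) = 2 + (J + J)*(J + 12*J²) = 2 + (2*J)*(J + 12*J²) = 2 + 2*J*(J + 12*J²))
(E(267) - 2533882) + o(1210) = ((2 + 2*267² + 24*267³) - 2533882) + 1210² = ((2 + 2*71289 + 24*19034163) - 2533882) + 1464100 = ((2 + 142578 + 456819912) - 2533882) + 1464100 = (456962492 - 2533882) + 1464100 = 454428610 + 1464100 = 455892710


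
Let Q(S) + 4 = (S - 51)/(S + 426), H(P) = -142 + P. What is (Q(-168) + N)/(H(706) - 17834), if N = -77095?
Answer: 6630587/1485220 ≈ 4.4644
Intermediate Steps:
Q(S) = -4 + (-51 + S)/(426 + S) (Q(S) = -4 + (S - 51)/(S + 426) = -4 + (-51 + S)/(426 + S))
(Q(-168) + N)/(H(706) - 17834) = (3*(-585 - 1*(-168))/(426 - 168) - 77095)/((-142 + 706) - 17834) = (3*(-585 + 168)/258 - 77095)/(564 - 17834) = (3*(1/258)*(-417) - 77095)/(-17270) = (-417/86 - 77095)*(-1/17270) = -6630587/86*(-1/17270) = 6630587/1485220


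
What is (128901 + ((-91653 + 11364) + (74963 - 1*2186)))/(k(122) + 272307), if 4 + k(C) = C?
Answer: 121389/272425 ≈ 0.44559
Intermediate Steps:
k(C) = -4 + C
(128901 + ((-91653 + 11364) + (74963 - 1*2186)))/(k(122) + 272307) = (128901 + ((-91653 + 11364) + (74963 - 1*2186)))/((-4 + 122) + 272307) = (128901 + (-80289 + (74963 - 2186)))/(118 + 272307) = (128901 + (-80289 + 72777))/272425 = (128901 - 7512)*(1/272425) = 121389*(1/272425) = 121389/272425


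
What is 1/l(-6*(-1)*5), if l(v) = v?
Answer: 1/30 ≈ 0.033333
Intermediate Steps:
1/l(-6*(-1)*5) = 1/(-6*(-1)*5) = 1/(6*5) = 1/30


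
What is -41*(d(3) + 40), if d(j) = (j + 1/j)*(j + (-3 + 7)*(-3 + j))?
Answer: -2050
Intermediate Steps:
d(j) = (-12 + 5*j)*(j + 1/j) (d(j) = (j + 1/j)*(j + 4*(-3 + j)) = (j + 1/j)*(j + (-12 + 4*j)) = (j + 1/j)*(-12 + 5*j) = (-12 + 5*j)*(j + 1/j))
-41*(d(3) + 40) = -41*((5 - 12*3 - 12/3 + 5*3**2) + 40) = -41*((5 - 36 - 12*1/3 + 5*9) + 40) = -41*((5 - 36 - 4 + 45) + 40) = -41*(10 + 40) = -41*50 = -2050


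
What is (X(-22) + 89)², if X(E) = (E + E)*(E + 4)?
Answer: 776161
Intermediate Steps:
X(E) = 2*E*(4 + E) (X(E) = (2*E)*(4 + E) = 2*E*(4 + E))
(X(-22) + 89)² = (2*(-22)*(4 - 22) + 89)² = (2*(-22)*(-18) + 89)² = (792 + 89)² = 881² = 776161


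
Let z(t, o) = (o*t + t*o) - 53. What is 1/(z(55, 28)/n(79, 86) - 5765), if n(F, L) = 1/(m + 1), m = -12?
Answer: -1/39062 ≈ -2.5600e-5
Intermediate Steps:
n(F, L) = -1/11 (n(F, L) = 1/(-12 + 1) = 1/(-11) = -1/11)
z(t, o) = -53 + 2*o*t (z(t, o) = (o*t + o*t) - 53 = 2*o*t - 53 = -53 + 2*o*t)
1/(z(55, 28)/n(79, 86) - 5765) = 1/((-53 + 2*28*55)/(-1/11) - 5765) = 1/((-53 + 3080)*(-11) - 5765) = 1/(3027*(-11) - 5765) = 1/(-33297 - 5765) = 1/(-39062) = -1/39062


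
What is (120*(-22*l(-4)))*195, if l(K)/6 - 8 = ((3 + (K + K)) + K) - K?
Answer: -9266400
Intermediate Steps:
l(K) = 66 + 12*K (l(K) = 48 + 6*(((3 + (K + K)) + K) - K) = 48 + 6*(((3 + 2*K) + K) - K) = 48 + 6*((3 + 3*K) - K) = 48 + 6*(3 + 2*K) = 48 + (18 + 12*K) = 66 + 12*K)
(120*(-22*l(-4)))*195 = (120*(-22*(66 + 12*(-4))))*195 = (120*(-22*(66 - 48)))*195 = (120*(-22*18))*195 = (120*(-396))*195 = -47520*195 = -9266400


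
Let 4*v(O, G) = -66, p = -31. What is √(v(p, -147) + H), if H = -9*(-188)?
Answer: √6702/2 ≈ 40.933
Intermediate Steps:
v(O, G) = -33/2 (v(O, G) = (¼)*(-66) = -33/2)
H = 1692
√(v(p, -147) + H) = √(-33/2 + 1692) = √(3351/2) = √6702/2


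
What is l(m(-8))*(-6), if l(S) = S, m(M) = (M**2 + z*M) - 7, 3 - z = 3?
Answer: -342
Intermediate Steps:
z = 0 (z = 3 - 1*3 = 3 - 3 = 0)
m(M) = -7 + M**2 (m(M) = (M**2 + 0*M) - 7 = (M**2 + 0) - 7 = M**2 - 7 = -7 + M**2)
l(m(-8))*(-6) = (-7 + (-8)**2)*(-6) = (-7 + 64)*(-6) = 57*(-6) = -342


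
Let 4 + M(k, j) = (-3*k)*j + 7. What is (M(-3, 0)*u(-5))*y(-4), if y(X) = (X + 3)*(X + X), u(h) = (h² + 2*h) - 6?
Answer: 216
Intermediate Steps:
u(h) = -6 + h² + 2*h
y(X) = 2*X*(3 + X) (y(X) = (3 + X)*(2*X) = 2*X*(3 + X))
M(k, j) = 3 - 3*j*k (M(k, j) = -4 + ((-3*k)*j + 7) = -4 + (-3*j*k + 7) = -4 + (7 - 3*j*k) = 3 - 3*j*k)
(M(-3, 0)*u(-5))*y(-4) = ((3 - 3*0*(-3))*(-6 + (-5)² + 2*(-5)))*(2*(-4)*(3 - 4)) = ((3 + 0)*(-6 + 25 - 10))*(2*(-4)*(-1)) = (3*9)*8 = 27*8 = 216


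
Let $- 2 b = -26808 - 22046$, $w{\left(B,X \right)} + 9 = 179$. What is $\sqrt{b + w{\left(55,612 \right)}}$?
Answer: $3 \sqrt{2733} \approx 156.83$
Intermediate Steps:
$w{\left(B,X \right)} = 170$ ($w{\left(B,X \right)} = -9 + 179 = 170$)
$b = 24427$ ($b = - \frac{-26808 - 22046}{2} = \left(- \frac{1}{2}\right) \left(-48854\right) = 24427$)
$\sqrt{b + w{\left(55,612 \right)}} = \sqrt{24427 + 170} = \sqrt{24597} = 3 \sqrt{2733}$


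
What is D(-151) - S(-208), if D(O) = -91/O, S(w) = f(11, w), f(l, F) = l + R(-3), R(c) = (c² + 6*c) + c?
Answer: 242/151 ≈ 1.6026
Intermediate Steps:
R(c) = c² + 7*c
f(l, F) = -12 + l (f(l, F) = l - 3*(7 - 3) = l - 3*4 = l - 12 = -12 + l)
S(w) = -1 (S(w) = -12 + 11 = -1)
D(-151) - S(-208) = -91/(-151) - 1*(-1) = -91*(-1/151) + 1 = 91/151 + 1 = 242/151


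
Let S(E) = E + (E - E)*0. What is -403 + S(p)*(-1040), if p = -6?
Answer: 5837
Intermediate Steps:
S(E) = E (S(E) = E + 0*0 = E + 0 = E)
-403 + S(p)*(-1040) = -403 - 6*(-1040) = -403 + 6240 = 5837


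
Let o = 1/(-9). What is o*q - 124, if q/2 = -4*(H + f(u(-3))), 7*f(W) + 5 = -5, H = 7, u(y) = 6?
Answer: -2500/21 ≈ -119.05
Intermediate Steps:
f(W) = -10/7 (f(W) = -5/7 + (⅐)*(-5) = -5/7 - 5/7 = -10/7)
q = -312/7 (q = 2*(-4*(7 - 10/7)) = 2*(-4*39/7) = 2*(-156/7) = -312/7 ≈ -44.571)
o = -⅑ ≈ -0.11111
o*q - 124 = -⅑*(-312/7) - 124 = 104/21 - 124 = -2500/21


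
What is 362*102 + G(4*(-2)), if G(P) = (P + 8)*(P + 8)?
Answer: 36924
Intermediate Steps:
G(P) = (8 + P)**2 (G(P) = (8 + P)*(8 + P) = (8 + P)**2)
362*102 + G(4*(-2)) = 362*102 + (8 + 4*(-2))**2 = 36924 + (8 - 8)**2 = 36924 + 0**2 = 36924 + 0 = 36924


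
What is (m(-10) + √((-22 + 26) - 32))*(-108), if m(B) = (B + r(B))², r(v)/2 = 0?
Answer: -10800 - 216*I*√7 ≈ -10800.0 - 571.48*I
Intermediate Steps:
r(v) = 0 (r(v) = 2*0 = 0)
m(B) = B² (m(B) = (B + 0)² = B²)
(m(-10) + √((-22 + 26) - 32))*(-108) = ((-10)² + √((-22 + 26) - 32))*(-108) = (100 + √(4 - 32))*(-108) = (100 + √(-28))*(-108) = (100 + 2*I*√7)*(-108) = -10800 - 216*I*√7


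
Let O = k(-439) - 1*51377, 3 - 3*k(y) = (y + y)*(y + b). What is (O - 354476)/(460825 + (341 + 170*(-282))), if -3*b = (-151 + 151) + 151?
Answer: -2470786/1859517 ≈ -1.3287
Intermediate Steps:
b = -151/3 (b = -((-151 + 151) + 151)/3 = -(0 + 151)/3 = -1/3*151 = -151/3 ≈ -50.333)
k(y) = 1 - 2*y*(-151/3 + y)/3 (k(y) = 1 - (y + y)*(y - 151/3)/3 = 1 - 2*y*(-151/3 + y)/3)
O = -1751288/9 (O = (1 - 2/3*(-439)**2 + (302/9)*(-439)) - 1*51377 = (1 - 2/3*192721 - 132578/9) - 51377 = (1 - 385442/3 - 132578/9) - 51377 = -1288895/9 - 51377 = -1751288/9 ≈ -1.9459e+5)
(O - 354476)/(460825 + (341 + 170*(-282))) = (-1751288/9 - 354476)/(460825 + (341 + 170*(-282))) = -4941572/(9*(460825 + (341 - 47940))) = -4941572/(9*(460825 - 47599)) = -4941572/9/413226 = -4941572/9*1/413226 = -2470786/1859517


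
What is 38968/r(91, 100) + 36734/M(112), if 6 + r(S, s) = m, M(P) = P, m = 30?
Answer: 327877/168 ≈ 1951.6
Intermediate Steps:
r(S, s) = 24 (r(S, s) = -6 + 30 = 24)
38968/r(91, 100) + 36734/M(112) = 38968/24 + 36734/112 = 38968*(1/24) + 36734*(1/112) = 4871/3 + 18367/56 = 327877/168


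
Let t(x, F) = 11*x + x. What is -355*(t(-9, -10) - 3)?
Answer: 39405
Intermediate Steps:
t(x, F) = 12*x
-355*(t(-9, -10) - 3) = -355*(12*(-9) - 3) = -355*(-108 - 3) = -355*(-111) = 39405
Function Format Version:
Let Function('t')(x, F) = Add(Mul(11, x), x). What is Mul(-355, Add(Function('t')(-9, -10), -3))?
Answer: 39405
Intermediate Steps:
Function('t')(x, F) = Mul(12, x)
Mul(-355, Add(Function('t')(-9, -10), -3)) = Mul(-355, Add(Mul(12, -9), -3)) = Mul(-355, Add(-108, -3)) = Mul(-355, -111) = 39405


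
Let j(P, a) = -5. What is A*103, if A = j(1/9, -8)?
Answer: -515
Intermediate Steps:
A = -5
A*103 = -5*103 = -515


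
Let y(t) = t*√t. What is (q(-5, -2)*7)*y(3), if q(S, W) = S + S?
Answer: -210*√3 ≈ -363.73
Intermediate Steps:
y(t) = t^(3/2)
q(S, W) = 2*S
(q(-5, -2)*7)*y(3) = ((2*(-5))*7)*3^(3/2) = (-10*7)*(3*√3) = -210*√3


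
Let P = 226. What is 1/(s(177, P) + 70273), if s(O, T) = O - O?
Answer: 1/70273 ≈ 1.4230e-5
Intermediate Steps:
s(O, T) = 0
1/(s(177, P) + 70273) = 1/(0 + 70273) = 1/70273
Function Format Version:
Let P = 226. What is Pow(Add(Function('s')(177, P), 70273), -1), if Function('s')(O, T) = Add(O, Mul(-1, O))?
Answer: Rational(1, 70273) ≈ 1.4230e-5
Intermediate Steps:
Function('s')(O, T) = 0
Pow(Add(Function('s')(177, P), 70273), -1) = Pow(Add(0, 70273), -1) = Pow(70273, -1) = Rational(1, 70273)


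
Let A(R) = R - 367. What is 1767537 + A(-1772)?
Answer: 1765398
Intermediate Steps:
A(R) = -367 + R
1767537 + A(-1772) = 1767537 + (-367 - 1772) = 1767537 - 2139 = 1765398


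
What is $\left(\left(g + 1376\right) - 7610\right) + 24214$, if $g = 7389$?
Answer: $25369$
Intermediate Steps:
$\left(\left(g + 1376\right) - 7610\right) + 24214 = \left(\left(7389 + 1376\right) - 7610\right) + 24214 = \left(8765 - 7610\right) + 24214 = 1155 + 24214 = 25369$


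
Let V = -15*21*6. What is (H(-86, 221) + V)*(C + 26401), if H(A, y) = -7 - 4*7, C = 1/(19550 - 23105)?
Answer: -36134388290/711 ≈ -5.0822e+7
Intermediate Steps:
C = -1/3555 (C = 1/(-3555) = -1/3555 ≈ -0.00028129)
V = -1890 (V = -315*6 = -1890)
H(A, y) = -35 (H(A, y) = -7 - 28 = -35)
(H(-86, 221) + V)*(C + 26401) = (-35 - 1890)*(-1/3555 + 26401) = -1925*93855554/3555 = -36134388290/711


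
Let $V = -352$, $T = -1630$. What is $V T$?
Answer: $573760$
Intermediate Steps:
$V T = \left(-352\right) \left(-1630\right) = 573760$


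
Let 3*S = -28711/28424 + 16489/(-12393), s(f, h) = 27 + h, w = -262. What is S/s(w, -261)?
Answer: 48499927/14546209392 ≈ 0.0033342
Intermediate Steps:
S = -48499927/62163288 (S = (-28711/28424 + 16489/(-12393))/3 = (-28711*1/28424 + 16489*(-1/12393))/3 = (-28711/28424 - 16489/12393)/3 = (1/3)*(-48499927/20721096) = -48499927/62163288 ≈ -0.78020)
S/s(w, -261) = -48499927/(62163288*(27 - 261)) = -48499927/62163288/(-234) = -48499927/62163288*(-1/234) = 48499927/14546209392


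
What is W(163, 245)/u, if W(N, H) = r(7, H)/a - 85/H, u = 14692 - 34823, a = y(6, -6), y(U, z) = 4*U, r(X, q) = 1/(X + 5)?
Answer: 4847/284088672 ≈ 1.7062e-5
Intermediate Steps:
r(X, q) = 1/(5 + X)
a = 24 (a = 4*6 = 24)
u = -20131
W(N, H) = 1/288 - 85/H (W(N, H) = 1/((5 + 7)*24) - 85/H = (1/24)/12 - 85/H = (1/12)*(1/24) - 85/H = 1/288 - 85/H)
W(163, 245)/u = ((1/288)*(-24480 + 245)/245)/(-20131) = ((1/288)*(1/245)*(-24235))*(-1/20131) = -4847/14112*(-1/20131) = 4847/284088672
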